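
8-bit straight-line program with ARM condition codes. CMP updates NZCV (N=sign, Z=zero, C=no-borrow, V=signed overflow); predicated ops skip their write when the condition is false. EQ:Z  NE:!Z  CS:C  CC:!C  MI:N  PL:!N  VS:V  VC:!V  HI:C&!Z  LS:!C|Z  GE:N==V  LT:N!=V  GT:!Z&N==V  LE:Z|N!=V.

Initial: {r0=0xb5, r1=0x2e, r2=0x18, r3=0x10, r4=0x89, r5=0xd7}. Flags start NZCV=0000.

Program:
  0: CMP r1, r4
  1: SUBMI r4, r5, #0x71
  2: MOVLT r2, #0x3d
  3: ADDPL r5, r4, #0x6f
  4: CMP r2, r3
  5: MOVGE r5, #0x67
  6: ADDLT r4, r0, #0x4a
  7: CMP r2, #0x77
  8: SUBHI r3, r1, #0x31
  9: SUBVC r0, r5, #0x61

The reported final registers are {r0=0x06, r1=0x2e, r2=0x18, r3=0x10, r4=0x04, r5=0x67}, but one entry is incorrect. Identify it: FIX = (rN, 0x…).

FIX = (r4, 0x66)

[0] flags=1001 → (cmp)
[1] flags=1001 MI?T → r4=0x66
[2] flags=1001 LT?F → skip
[3] flags=1001 PL?F → skip
[4] flags=0010 → (cmp)
[5] flags=0010 GE?T → r5=0x67
[6] flags=0010 LT?F → skip
[7] flags=1000 → (cmp)
[8] flags=1000 HI?F → skip
[9] flags=1000 VC?T → r0=0x06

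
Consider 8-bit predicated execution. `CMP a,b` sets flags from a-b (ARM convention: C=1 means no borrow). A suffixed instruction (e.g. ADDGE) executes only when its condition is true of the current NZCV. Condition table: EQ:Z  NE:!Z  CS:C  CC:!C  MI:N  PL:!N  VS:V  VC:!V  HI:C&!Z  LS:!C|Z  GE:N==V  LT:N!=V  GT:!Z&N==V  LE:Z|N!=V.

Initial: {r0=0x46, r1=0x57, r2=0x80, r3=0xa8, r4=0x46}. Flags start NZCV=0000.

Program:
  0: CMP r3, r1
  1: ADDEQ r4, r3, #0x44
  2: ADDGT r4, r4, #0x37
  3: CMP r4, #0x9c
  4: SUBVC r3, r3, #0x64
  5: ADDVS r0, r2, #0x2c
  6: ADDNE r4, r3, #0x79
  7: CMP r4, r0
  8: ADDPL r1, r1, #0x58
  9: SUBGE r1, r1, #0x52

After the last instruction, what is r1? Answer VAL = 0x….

[0] flags=0011 → (cmp)
[1] flags=0011 EQ?F → skip
[2] flags=0011 GT?F → skip
[3] flags=1001 → (cmp)
[4] flags=1001 VC?F → skip
[5] flags=1001 VS?T → r0=0xac
[6] flags=1001 NE?T → r4=0x21
[7] flags=0000 → (cmp)
[8] flags=0000 PL?T → r1=0xaf
[9] flags=0000 GE?T → r1=0x5d

VAL = 0x5d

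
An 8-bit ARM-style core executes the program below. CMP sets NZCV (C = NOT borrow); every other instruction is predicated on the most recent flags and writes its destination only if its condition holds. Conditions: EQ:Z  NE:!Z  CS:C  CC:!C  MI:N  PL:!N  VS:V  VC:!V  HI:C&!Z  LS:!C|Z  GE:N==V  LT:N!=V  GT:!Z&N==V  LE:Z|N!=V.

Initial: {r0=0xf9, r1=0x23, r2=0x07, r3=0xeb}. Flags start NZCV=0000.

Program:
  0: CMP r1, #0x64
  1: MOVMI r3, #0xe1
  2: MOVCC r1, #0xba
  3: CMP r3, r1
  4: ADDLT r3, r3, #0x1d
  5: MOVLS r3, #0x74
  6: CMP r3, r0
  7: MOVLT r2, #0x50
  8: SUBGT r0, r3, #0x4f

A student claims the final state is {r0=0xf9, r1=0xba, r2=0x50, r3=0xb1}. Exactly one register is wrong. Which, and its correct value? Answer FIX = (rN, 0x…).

[0] flags=1000 → (cmp)
[1] flags=1000 MI?T → r3=0xe1
[2] flags=1000 CC?T → r1=0xba
[3] flags=0010 → (cmp)
[4] flags=0010 LT?F → skip
[5] flags=0010 LS?F → skip
[6] flags=1000 → (cmp)
[7] flags=1000 LT?T → r2=0x50
[8] flags=1000 GT?F → skip

FIX = (r3, 0xe1)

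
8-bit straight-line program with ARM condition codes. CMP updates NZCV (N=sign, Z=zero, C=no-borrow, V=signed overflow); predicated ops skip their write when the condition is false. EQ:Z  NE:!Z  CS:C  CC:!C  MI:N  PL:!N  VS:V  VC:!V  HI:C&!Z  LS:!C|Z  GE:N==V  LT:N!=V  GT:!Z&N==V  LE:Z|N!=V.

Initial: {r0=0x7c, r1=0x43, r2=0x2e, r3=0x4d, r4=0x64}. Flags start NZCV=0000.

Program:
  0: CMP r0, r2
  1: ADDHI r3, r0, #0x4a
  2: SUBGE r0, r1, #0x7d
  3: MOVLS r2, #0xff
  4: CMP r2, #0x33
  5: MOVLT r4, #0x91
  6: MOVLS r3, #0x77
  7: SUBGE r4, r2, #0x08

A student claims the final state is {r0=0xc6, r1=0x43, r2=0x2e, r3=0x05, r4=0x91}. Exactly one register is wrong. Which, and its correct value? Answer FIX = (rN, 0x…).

FIX = (r3, 0x77)

0: ✓ CMP  NZCV=0010
1: ✓ ADDHI  r3←0xc6
2: ✓ SUBGE  r0←0xc6
3: · MOVLS
4: ✓ CMP  NZCV=1000
5: ✓ MOVLT  r4←0x91
6: ✓ MOVLS  r3←0x77
7: · SUBGE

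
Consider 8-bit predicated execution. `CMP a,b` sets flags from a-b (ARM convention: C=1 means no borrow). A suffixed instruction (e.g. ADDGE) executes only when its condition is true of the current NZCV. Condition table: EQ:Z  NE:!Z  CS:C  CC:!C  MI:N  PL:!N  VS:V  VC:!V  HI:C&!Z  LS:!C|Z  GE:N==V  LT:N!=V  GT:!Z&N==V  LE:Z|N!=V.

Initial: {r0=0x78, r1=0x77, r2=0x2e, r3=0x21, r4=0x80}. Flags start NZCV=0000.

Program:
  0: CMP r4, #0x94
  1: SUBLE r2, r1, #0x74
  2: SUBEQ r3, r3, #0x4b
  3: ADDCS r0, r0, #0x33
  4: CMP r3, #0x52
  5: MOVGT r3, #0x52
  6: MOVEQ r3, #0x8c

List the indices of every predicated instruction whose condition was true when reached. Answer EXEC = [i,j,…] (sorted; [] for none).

[0] flags=1000 → (cmp)
[1] flags=1000 LE?T → r2=0x03
[2] flags=1000 EQ?F → skip
[3] flags=1000 CS?F → skip
[4] flags=1000 → (cmp)
[5] flags=1000 GT?F → skip
[6] flags=1000 EQ?F → skip

EXEC = [1]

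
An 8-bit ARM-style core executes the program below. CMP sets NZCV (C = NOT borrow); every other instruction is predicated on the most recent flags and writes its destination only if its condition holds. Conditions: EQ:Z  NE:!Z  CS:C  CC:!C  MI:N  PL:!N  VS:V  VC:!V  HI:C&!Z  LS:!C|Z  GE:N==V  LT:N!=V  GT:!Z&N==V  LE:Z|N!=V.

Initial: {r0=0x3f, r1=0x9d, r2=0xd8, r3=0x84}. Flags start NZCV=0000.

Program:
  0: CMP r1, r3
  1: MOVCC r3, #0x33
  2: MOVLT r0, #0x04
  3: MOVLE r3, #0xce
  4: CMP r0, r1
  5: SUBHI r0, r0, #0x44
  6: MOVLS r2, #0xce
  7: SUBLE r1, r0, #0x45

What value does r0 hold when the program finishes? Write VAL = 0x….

VAL = 0x3f

[0] flags=0010 → (cmp)
[1] flags=0010 CC?F → skip
[2] flags=0010 LT?F → skip
[3] flags=0010 LE?F → skip
[4] flags=1001 → (cmp)
[5] flags=1001 HI?F → skip
[6] flags=1001 LS?T → r2=0xce
[7] flags=1001 LE?F → skip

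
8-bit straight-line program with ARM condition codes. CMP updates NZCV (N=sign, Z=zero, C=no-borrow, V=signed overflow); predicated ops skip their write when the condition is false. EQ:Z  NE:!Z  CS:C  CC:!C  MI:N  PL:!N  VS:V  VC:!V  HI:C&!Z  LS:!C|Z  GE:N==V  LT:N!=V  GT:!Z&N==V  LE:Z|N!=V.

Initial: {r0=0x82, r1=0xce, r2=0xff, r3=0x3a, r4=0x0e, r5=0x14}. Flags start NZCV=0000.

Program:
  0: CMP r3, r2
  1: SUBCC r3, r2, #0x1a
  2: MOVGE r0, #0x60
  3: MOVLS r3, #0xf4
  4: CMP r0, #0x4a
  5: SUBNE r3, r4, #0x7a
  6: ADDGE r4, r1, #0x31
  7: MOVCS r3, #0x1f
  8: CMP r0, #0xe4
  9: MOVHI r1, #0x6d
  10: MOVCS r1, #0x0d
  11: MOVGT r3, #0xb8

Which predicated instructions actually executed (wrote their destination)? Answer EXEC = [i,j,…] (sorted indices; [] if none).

EXEC = [1,2,3,5,6,7,11]

0: ✓ CMP  NZCV=0000
1: ✓ SUBCC  r3←0xe5
2: ✓ MOVGE  r0←0x60
3: ✓ MOVLS  r3←0xf4
4: ✓ CMP  NZCV=0010
5: ✓ SUBNE  r3←0x94
6: ✓ ADDGE  r4←0xff
7: ✓ MOVCS  r3←0x1f
8: ✓ CMP  NZCV=0000
9: · MOVHI
10: · MOVCS
11: ✓ MOVGT  r3←0xb8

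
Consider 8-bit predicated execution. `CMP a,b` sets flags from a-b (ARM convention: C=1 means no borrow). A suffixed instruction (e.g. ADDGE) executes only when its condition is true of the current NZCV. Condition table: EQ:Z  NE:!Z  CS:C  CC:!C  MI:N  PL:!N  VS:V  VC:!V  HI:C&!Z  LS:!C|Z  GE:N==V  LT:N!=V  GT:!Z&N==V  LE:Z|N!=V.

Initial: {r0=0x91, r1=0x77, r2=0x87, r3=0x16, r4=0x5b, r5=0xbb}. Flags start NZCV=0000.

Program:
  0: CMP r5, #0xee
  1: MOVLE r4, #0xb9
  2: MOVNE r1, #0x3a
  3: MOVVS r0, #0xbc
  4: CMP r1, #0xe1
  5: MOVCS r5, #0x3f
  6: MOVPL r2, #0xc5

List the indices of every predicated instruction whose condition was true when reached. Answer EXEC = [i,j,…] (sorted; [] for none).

0: ✓ CMP  NZCV=1000
1: ✓ MOVLE  r4←0xb9
2: ✓ MOVNE  r1←0x3a
3: · MOVVS
4: ✓ CMP  NZCV=0000
5: · MOVCS
6: ✓ MOVPL  r2←0xc5

EXEC = [1,2,6]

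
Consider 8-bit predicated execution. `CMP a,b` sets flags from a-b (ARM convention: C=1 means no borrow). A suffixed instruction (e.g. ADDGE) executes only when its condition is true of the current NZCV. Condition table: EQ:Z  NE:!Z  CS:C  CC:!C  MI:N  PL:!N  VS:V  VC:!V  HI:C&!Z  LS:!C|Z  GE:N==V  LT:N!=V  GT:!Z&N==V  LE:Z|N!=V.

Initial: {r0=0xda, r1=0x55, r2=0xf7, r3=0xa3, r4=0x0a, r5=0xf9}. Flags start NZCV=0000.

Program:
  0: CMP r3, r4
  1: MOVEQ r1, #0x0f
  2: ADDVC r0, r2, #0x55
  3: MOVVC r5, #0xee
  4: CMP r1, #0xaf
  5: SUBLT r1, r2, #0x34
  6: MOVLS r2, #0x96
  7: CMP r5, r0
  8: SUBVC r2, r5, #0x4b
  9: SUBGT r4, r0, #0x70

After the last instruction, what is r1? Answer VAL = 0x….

VAL = 0x55

0: ✓ CMP  NZCV=1010
1: · MOVEQ
2: ✓ ADDVC  r0←0x4c
3: ✓ MOVVC  r5←0xee
4: ✓ CMP  NZCV=1001
5: · SUBLT
6: ✓ MOVLS  r2←0x96
7: ✓ CMP  NZCV=1010
8: ✓ SUBVC  r2←0xa3
9: · SUBGT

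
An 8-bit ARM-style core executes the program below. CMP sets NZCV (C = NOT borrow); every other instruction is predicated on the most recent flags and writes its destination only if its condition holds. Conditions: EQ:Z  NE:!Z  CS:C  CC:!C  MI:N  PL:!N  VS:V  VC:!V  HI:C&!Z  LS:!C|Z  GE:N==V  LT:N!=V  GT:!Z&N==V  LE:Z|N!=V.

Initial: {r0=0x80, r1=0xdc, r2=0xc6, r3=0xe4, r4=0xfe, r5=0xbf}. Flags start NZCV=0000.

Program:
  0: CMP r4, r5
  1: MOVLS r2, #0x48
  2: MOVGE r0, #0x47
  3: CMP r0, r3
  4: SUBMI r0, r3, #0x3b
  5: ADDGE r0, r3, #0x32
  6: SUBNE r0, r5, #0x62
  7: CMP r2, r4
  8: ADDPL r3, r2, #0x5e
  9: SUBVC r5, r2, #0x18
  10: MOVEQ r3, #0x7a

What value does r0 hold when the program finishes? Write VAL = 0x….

VAL = 0x5d

[0] flags=0010 → (cmp)
[1] flags=0010 LS?F → skip
[2] flags=0010 GE?T → r0=0x47
[3] flags=0000 → (cmp)
[4] flags=0000 MI?F → skip
[5] flags=0000 GE?T → r0=0x16
[6] flags=0000 NE?T → r0=0x5d
[7] flags=1000 → (cmp)
[8] flags=1000 PL?F → skip
[9] flags=1000 VC?T → r5=0xae
[10] flags=1000 EQ?F → skip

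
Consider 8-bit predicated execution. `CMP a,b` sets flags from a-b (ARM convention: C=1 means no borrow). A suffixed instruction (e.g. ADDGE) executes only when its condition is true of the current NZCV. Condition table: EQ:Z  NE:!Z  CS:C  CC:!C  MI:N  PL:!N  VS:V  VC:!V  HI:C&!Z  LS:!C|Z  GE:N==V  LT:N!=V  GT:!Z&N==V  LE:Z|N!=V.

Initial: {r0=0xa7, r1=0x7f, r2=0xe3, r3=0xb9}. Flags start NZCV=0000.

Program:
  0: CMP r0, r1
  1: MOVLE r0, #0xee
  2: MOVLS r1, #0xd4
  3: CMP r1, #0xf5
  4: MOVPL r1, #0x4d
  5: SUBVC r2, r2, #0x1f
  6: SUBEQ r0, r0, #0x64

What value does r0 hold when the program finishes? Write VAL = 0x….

VAL = 0xee

[0] flags=0011 → (cmp)
[1] flags=0011 LE?T → r0=0xee
[2] flags=0011 LS?F → skip
[3] flags=1001 → (cmp)
[4] flags=1001 PL?F → skip
[5] flags=1001 VC?F → skip
[6] flags=1001 EQ?F → skip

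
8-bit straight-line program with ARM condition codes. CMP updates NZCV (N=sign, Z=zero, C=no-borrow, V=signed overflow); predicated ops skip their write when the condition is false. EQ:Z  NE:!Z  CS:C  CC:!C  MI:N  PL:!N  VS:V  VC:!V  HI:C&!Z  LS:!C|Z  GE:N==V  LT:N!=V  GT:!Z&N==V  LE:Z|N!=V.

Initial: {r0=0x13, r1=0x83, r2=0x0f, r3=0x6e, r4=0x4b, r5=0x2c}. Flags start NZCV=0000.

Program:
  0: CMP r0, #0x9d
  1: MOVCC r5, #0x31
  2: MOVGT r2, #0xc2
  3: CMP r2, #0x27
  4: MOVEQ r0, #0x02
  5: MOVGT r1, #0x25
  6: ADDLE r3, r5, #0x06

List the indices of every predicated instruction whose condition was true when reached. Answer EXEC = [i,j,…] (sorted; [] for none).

0: ✓ CMP  NZCV=0000
1: ✓ MOVCC  r5←0x31
2: ✓ MOVGT  r2←0xc2
3: ✓ CMP  NZCV=1010
4: · MOVEQ
5: · MOVGT
6: ✓ ADDLE  r3←0x37

EXEC = [1,2,6]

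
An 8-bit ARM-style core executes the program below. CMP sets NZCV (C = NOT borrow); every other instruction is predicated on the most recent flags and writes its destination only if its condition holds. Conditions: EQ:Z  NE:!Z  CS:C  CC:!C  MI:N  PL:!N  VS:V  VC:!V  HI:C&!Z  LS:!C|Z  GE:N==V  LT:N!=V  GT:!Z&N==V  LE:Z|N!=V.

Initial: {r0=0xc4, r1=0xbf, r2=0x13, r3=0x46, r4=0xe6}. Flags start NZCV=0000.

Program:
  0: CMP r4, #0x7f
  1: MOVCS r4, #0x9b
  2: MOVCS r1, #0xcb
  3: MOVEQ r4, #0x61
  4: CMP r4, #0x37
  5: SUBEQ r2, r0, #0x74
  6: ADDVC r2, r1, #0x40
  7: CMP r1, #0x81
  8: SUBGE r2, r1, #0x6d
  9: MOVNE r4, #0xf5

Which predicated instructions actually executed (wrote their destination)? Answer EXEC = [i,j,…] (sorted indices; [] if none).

EXEC = [1,2,8,9]

0: ✓ CMP  NZCV=0011
1: ✓ MOVCS  r4←0x9b
2: ✓ MOVCS  r1←0xcb
3: · MOVEQ
4: ✓ CMP  NZCV=0011
5: · SUBEQ
6: · ADDVC
7: ✓ CMP  NZCV=0010
8: ✓ SUBGE  r2←0x5e
9: ✓ MOVNE  r4←0xf5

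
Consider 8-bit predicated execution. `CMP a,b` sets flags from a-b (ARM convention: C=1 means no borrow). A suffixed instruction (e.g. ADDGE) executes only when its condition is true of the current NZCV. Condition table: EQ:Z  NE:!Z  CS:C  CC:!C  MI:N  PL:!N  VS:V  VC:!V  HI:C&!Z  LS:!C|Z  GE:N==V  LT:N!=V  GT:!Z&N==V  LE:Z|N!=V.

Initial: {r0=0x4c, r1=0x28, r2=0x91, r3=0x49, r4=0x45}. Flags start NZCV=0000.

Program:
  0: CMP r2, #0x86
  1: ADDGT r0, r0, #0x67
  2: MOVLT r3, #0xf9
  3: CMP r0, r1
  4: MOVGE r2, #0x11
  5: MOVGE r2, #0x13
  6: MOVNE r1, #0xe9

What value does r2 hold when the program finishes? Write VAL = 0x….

0: ✓ CMP  NZCV=0010
1: ✓ ADDGT  r0←0xb3
2: · MOVLT
3: ✓ CMP  NZCV=1010
4: · MOVGE
5: · MOVGE
6: ✓ MOVNE  r1←0xe9

VAL = 0x91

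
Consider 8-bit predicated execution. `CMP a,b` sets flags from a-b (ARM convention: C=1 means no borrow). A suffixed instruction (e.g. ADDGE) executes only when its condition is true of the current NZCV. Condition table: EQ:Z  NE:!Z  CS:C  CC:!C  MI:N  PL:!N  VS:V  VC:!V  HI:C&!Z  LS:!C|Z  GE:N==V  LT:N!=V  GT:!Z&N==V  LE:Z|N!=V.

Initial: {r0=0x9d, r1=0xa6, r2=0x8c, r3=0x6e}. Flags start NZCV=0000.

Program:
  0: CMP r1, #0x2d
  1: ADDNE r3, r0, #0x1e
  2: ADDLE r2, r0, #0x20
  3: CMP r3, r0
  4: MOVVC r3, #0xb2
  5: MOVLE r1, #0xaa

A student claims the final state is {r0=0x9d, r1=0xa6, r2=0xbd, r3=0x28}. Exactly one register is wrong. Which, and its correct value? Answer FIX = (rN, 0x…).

FIX = (r3, 0xb2)

[0] flags=0011 → (cmp)
[1] flags=0011 NE?T → r3=0xbb
[2] flags=0011 LE?T → r2=0xbd
[3] flags=0010 → (cmp)
[4] flags=0010 VC?T → r3=0xb2
[5] flags=0010 LE?F → skip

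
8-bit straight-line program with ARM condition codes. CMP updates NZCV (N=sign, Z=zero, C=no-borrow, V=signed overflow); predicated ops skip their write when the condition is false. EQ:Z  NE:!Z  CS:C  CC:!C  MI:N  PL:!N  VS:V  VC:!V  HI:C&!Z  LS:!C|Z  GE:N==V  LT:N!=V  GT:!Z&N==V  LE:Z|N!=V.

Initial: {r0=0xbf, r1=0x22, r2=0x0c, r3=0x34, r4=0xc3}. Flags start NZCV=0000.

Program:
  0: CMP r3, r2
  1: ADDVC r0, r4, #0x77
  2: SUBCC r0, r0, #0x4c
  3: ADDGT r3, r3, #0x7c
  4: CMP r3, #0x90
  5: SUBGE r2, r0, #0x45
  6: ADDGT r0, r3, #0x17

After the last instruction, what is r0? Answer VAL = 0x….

[0] flags=0010 → (cmp)
[1] flags=0010 VC?T → r0=0x3a
[2] flags=0010 CC?F → skip
[3] flags=0010 GT?T → r3=0xb0
[4] flags=0010 → (cmp)
[5] flags=0010 GE?T → r2=0xf5
[6] flags=0010 GT?T → r0=0xc7

VAL = 0xc7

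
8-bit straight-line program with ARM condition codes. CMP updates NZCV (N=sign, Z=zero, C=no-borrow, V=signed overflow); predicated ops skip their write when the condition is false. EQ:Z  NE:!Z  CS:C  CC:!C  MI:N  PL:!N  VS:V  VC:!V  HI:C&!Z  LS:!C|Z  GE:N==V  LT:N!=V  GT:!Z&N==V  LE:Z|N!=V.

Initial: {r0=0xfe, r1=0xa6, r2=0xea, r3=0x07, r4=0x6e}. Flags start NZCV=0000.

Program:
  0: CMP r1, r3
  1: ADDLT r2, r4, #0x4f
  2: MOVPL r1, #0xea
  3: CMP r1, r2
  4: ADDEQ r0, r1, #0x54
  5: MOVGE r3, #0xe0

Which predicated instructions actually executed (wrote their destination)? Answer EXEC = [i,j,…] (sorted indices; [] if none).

EXEC = [1]

[0] flags=1010 → (cmp)
[1] flags=1010 LT?T → r2=0xbd
[2] flags=1010 PL?F → skip
[3] flags=1000 → (cmp)
[4] flags=1000 EQ?F → skip
[5] flags=1000 GE?F → skip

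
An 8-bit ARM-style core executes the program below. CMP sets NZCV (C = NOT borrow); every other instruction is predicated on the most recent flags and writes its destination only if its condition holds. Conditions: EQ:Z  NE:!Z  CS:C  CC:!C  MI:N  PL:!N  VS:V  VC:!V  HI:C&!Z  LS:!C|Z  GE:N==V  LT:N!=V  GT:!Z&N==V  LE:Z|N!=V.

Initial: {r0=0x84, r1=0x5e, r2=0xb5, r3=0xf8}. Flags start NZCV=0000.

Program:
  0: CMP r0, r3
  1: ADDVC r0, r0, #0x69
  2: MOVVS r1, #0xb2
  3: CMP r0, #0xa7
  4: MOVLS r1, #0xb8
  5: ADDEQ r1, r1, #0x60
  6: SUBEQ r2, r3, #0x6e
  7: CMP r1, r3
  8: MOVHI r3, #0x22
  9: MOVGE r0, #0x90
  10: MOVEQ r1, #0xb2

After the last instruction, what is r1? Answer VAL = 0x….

0: ✓ CMP  NZCV=1000
1: ✓ ADDVC  r0←0xed
2: · MOVVS
3: ✓ CMP  NZCV=0010
4: · MOVLS
5: · ADDEQ
6: · SUBEQ
7: ✓ CMP  NZCV=0000
8: · MOVHI
9: ✓ MOVGE  r0←0x90
10: · MOVEQ

VAL = 0x5e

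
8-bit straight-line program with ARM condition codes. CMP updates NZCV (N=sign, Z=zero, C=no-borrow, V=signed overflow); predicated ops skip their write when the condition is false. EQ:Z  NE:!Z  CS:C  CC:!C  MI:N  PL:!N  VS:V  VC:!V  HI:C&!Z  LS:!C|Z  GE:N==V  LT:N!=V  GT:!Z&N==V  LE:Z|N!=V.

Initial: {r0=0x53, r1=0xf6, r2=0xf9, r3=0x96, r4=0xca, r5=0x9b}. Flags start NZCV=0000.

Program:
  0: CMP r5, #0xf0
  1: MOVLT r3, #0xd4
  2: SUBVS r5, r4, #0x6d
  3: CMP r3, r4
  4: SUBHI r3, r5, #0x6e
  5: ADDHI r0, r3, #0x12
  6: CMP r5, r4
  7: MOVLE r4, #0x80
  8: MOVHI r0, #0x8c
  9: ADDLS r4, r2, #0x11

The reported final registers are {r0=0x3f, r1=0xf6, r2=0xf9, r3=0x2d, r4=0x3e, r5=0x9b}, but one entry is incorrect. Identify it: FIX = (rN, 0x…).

FIX = (r4, 0x0a)

0: ✓ CMP  NZCV=1000
1: ✓ MOVLT  r3←0xd4
2: · SUBVS
3: ✓ CMP  NZCV=0010
4: ✓ SUBHI  r3←0x2d
5: ✓ ADDHI  r0←0x3f
6: ✓ CMP  NZCV=1000
7: ✓ MOVLE  r4←0x80
8: · MOVHI
9: ✓ ADDLS  r4←0x0a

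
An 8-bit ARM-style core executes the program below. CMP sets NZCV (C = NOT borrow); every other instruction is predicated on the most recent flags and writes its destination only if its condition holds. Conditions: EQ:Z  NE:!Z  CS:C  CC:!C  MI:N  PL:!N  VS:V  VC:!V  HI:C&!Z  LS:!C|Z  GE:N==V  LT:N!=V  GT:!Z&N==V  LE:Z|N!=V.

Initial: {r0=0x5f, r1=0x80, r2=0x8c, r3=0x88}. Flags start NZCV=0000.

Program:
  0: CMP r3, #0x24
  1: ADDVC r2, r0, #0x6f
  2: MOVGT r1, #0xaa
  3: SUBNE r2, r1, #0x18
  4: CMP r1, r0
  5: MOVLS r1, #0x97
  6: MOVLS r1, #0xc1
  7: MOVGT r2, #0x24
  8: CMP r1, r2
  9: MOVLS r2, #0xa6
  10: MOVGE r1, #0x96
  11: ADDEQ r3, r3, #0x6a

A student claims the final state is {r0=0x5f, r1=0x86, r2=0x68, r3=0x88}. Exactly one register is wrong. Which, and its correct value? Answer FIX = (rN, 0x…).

0: ✓ CMP  NZCV=0011
1: · ADDVC
2: · MOVGT
3: ✓ SUBNE  r2←0x68
4: ✓ CMP  NZCV=0011
5: · MOVLS
6: · MOVLS
7: · MOVGT
8: ✓ CMP  NZCV=0011
9: · MOVLS
10: · MOVGE
11: · ADDEQ

FIX = (r1, 0x80)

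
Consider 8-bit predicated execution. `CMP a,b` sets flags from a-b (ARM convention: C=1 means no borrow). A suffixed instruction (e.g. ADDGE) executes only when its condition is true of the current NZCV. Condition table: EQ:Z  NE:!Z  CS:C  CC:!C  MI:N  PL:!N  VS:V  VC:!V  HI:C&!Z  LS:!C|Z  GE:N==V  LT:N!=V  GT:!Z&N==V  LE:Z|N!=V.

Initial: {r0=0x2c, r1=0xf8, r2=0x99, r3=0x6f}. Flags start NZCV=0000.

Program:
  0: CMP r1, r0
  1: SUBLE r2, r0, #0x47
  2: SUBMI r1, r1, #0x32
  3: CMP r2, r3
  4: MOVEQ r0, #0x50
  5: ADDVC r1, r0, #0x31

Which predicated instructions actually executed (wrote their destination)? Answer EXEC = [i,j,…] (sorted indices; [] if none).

EXEC = [1,2]

0: ✓ CMP  NZCV=1010
1: ✓ SUBLE  r2←0xe5
2: ✓ SUBMI  r1←0xc6
3: ✓ CMP  NZCV=0011
4: · MOVEQ
5: · ADDVC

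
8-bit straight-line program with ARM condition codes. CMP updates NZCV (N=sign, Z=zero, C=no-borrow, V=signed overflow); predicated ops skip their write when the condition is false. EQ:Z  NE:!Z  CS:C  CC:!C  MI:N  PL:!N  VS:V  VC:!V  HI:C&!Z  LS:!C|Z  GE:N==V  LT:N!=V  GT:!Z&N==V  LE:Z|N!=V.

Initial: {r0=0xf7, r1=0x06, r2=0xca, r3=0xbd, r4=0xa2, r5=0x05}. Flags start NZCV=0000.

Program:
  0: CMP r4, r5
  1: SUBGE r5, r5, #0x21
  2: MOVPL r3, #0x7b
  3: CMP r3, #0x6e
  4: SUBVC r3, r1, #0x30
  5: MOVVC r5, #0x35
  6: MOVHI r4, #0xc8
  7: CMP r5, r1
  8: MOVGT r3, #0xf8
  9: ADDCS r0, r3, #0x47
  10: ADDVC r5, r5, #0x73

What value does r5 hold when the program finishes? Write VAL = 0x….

[0] flags=1010 → (cmp)
[1] flags=1010 GE?F → skip
[2] flags=1010 PL?F → skip
[3] flags=0011 → (cmp)
[4] flags=0011 VC?F → skip
[5] flags=0011 VC?F → skip
[6] flags=0011 HI?T → r4=0xc8
[7] flags=1000 → (cmp)
[8] flags=1000 GT?F → skip
[9] flags=1000 CS?F → skip
[10] flags=1000 VC?T → r5=0x78

VAL = 0x78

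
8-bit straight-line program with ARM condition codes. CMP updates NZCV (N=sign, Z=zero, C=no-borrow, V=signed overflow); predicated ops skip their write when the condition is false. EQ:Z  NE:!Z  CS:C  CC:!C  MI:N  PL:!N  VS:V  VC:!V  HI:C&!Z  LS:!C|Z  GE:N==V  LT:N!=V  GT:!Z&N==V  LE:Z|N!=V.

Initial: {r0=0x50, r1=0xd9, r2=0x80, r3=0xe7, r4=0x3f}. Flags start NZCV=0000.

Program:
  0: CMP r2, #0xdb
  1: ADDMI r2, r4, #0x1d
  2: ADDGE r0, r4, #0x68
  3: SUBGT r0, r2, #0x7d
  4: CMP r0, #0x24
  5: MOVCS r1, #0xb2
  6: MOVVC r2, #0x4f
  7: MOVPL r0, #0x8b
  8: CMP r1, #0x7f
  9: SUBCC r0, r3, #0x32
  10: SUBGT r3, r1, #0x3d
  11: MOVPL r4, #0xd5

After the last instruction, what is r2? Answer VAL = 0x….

[0] flags=1000 → (cmp)
[1] flags=1000 MI?T → r2=0x5c
[2] flags=1000 GE?F → skip
[3] flags=1000 GT?F → skip
[4] flags=0010 → (cmp)
[5] flags=0010 CS?T → r1=0xb2
[6] flags=0010 VC?T → r2=0x4f
[7] flags=0010 PL?T → r0=0x8b
[8] flags=0011 → (cmp)
[9] flags=0011 CC?F → skip
[10] flags=0011 GT?F → skip
[11] flags=0011 PL?T → r4=0xd5

VAL = 0x4f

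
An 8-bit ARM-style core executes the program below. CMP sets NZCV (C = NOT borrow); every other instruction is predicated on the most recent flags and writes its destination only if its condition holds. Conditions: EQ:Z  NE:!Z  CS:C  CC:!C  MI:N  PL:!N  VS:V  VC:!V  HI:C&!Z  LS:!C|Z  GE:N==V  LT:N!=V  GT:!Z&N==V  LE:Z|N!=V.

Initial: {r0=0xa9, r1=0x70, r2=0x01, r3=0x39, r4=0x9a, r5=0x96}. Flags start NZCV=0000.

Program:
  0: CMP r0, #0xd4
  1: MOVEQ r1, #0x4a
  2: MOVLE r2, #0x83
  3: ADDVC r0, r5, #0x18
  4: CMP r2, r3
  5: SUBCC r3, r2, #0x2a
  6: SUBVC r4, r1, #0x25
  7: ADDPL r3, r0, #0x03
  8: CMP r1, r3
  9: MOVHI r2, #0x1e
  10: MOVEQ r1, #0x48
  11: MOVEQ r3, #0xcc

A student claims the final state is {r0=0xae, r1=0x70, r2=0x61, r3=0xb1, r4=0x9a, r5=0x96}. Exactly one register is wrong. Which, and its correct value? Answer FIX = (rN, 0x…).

0: ✓ CMP  NZCV=1000
1: · MOVEQ
2: ✓ MOVLE  r2←0x83
3: ✓ ADDVC  r0←0xae
4: ✓ CMP  NZCV=0011
5: · SUBCC
6: · SUBVC
7: ✓ ADDPL  r3←0xb1
8: ✓ CMP  NZCV=1001
9: · MOVHI
10: · MOVEQ
11: · MOVEQ

FIX = (r2, 0x83)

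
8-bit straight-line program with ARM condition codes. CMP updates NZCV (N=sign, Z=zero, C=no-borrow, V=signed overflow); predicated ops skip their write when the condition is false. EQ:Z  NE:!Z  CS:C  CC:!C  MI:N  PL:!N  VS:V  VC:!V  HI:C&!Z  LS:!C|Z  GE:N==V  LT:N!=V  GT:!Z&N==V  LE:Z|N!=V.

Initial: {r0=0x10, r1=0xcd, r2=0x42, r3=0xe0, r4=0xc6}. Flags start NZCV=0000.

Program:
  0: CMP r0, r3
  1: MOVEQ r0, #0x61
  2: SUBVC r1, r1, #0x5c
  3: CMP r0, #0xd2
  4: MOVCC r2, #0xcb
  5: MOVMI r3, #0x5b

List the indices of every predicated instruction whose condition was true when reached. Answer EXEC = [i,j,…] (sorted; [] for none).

EXEC = [2,4]

[0] flags=0000 → (cmp)
[1] flags=0000 EQ?F → skip
[2] flags=0000 VC?T → r1=0x71
[3] flags=0000 → (cmp)
[4] flags=0000 CC?T → r2=0xcb
[5] flags=0000 MI?F → skip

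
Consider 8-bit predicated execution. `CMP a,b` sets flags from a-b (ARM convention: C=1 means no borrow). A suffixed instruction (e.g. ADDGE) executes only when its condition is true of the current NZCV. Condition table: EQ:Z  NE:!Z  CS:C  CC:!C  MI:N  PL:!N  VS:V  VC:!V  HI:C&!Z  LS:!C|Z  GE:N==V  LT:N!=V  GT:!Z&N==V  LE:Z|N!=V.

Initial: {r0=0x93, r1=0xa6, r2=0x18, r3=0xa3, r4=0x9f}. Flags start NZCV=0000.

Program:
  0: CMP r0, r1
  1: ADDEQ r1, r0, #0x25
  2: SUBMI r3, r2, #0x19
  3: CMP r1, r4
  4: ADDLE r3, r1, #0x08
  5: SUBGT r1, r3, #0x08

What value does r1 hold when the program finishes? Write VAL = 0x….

0: ✓ CMP  NZCV=1000
1: · ADDEQ
2: ✓ SUBMI  r3←0xff
3: ✓ CMP  NZCV=0010
4: · ADDLE
5: ✓ SUBGT  r1←0xf7

VAL = 0xf7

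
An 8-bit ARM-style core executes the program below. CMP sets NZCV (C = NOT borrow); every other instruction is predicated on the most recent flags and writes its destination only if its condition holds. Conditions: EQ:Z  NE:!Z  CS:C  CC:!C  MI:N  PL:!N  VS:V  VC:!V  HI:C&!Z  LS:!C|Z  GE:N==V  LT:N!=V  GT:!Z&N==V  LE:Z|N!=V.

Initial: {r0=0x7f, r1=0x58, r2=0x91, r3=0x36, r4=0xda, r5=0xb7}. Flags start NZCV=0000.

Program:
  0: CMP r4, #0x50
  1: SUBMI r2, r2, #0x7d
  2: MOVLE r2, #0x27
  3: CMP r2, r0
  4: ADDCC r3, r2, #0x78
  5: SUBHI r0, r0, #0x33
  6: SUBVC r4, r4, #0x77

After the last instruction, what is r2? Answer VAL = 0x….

VAL = 0x27

[0] flags=1010 → (cmp)
[1] flags=1010 MI?T → r2=0x14
[2] flags=1010 LE?T → r2=0x27
[3] flags=1000 → (cmp)
[4] flags=1000 CC?T → r3=0x9f
[5] flags=1000 HI?F → skip
[6] flags=1000 VC?T → r4=0x63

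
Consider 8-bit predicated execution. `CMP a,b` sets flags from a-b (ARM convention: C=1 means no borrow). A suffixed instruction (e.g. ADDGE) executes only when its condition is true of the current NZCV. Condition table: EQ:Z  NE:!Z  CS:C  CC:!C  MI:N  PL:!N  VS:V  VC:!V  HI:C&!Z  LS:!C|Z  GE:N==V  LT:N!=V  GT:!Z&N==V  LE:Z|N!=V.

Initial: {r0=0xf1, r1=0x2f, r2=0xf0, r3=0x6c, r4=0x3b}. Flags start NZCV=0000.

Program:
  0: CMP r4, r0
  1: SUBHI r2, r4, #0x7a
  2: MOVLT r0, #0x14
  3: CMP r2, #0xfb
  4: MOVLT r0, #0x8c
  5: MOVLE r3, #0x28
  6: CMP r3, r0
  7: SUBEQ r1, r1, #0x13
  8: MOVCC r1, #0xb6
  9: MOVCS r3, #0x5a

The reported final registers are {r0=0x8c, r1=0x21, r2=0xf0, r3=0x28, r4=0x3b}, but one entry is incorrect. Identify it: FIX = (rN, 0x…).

0: ✓ CMP  NZCV=0000
1: · SUBHI
2: · MOVLT
3: ✓ CMP  NZCV=1000
4: ✓ MOVLT  r0←0x8c
5: ✓ MOVLE  r3←0x28
6: ✓ CMP  NZCV=1001
7: · SUBEQ
8: ✓ MOVCC  r1←0xb6
9: · MOVCS

FIX = (r1, 0xb6)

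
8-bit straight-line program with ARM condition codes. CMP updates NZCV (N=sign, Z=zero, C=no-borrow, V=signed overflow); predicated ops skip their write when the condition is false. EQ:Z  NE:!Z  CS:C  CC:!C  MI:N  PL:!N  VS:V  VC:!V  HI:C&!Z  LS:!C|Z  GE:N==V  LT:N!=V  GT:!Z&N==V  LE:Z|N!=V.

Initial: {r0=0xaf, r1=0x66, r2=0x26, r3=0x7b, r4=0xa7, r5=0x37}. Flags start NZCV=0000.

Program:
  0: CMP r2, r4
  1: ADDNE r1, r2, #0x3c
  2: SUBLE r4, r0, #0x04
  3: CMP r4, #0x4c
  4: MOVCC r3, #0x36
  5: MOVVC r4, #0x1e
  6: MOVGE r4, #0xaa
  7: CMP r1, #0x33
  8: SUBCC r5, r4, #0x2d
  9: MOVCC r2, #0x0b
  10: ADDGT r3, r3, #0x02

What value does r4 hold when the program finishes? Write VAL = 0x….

0: ✓ CMP  NZCV=0000
1: ✓ ADDNE  r1←0x62
2: · SUBLE
3: ✓ CMP  NZCV=0011
4: · MOVCC
5: · MOVVC
6: · MOVGE
7: ✓ CMP  NZCV=0010
8: · SUBCC
9: · MOVCC
10: ✓ ADDGT  r3←0x7d

VAL = 0xa7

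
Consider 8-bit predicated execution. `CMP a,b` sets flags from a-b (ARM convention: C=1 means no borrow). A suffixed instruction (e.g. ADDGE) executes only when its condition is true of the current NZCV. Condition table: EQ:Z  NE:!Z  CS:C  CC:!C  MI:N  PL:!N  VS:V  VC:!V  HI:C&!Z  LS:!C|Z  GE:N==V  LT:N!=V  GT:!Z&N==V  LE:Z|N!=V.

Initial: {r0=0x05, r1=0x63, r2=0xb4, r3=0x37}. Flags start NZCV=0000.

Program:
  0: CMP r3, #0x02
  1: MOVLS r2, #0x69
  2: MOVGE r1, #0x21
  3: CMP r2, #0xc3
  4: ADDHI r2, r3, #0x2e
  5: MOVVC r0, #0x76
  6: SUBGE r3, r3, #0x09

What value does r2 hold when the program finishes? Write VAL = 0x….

[0] flags=0010 → (cmp)
[1] flags=0010 LS?F → skip
[2] flags=0010 GE?T → r1=0x21
[3] flags=1000 → (cmp)
[4] flags=1000 HI?F → skip
[5] flags=1000 VC?T → r0=0x76
[6] flags=1000 GE?F → skip

VAL = 0xb4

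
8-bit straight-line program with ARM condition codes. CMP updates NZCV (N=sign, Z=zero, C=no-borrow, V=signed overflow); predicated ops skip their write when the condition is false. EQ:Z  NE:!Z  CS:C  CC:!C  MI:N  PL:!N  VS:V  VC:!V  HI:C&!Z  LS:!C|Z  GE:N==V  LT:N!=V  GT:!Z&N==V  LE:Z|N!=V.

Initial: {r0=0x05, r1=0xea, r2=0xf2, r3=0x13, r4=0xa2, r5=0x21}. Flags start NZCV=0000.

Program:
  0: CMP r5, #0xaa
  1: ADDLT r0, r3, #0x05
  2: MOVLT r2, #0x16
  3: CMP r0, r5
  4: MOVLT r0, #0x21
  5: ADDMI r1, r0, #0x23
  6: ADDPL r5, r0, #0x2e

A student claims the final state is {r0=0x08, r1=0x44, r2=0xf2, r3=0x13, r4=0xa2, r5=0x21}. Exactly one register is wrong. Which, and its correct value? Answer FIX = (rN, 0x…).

0: ✓ CMP  NZCV=0000
1: · ADDLT
2: · MOVLT
3: ✓ CMP  NZCV=1000
4: ✓ MOVLT  r0←0x21
5: ✓ ADDMI  r1←0x44
6: · ADDPL

FIX = (r0, 0x21)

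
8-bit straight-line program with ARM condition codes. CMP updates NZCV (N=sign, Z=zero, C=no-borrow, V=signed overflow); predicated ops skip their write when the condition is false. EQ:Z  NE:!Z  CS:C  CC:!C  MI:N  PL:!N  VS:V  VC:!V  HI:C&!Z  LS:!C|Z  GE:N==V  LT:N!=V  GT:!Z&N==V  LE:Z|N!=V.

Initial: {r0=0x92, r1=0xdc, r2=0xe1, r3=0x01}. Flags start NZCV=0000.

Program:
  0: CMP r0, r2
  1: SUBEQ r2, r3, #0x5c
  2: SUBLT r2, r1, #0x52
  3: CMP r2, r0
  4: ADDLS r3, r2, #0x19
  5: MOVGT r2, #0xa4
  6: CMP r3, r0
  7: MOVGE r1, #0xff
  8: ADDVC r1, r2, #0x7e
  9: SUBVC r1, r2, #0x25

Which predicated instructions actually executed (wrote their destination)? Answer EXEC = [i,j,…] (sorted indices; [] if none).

0: ✓ CMP  NZCV=1000
1: · SUBEQ
2: ✓ SUBLT  r2←0x8a
3: ✓ CMP  NZCV=1000
4: ✓ ADDLS  r3←0xa3
5: · MOVGT
6: ✓ CMP  NZCV=0010
7: ✓ MOVGE  r1←0xff
8: ✓ ADDVC  r1←0x08
9: ✓ SUBVC  r1←0x65

EXEC = [2,4,7,8,9]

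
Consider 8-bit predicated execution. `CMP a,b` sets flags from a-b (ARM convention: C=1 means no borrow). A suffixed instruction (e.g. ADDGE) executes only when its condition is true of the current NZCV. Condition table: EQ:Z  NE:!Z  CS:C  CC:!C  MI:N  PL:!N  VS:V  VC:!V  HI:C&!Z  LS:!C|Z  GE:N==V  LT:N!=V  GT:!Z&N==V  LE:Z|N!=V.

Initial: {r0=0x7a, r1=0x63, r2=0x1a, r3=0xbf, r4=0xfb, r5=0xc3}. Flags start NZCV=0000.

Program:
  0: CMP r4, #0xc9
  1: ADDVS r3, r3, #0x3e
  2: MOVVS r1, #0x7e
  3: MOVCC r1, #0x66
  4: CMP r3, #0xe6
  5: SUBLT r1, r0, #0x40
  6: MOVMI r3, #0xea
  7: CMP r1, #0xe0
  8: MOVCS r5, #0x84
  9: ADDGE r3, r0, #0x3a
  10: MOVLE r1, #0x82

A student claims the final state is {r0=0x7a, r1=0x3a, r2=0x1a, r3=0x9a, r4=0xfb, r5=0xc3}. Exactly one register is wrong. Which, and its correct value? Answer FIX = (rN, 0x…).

[0] flags=0010 → (cmp)
[1] flags=0010 VS?F → skip
[2] flags=0010 VS?F → skip
[3] flags=0010 CC?F → skip
[4] flags=1000 → (cmp)
[5] flags=1000 LT?T → r1=0x3a
[6] flags=1000 MI?T → r3=0xea
[7] flags=0000 → (cmp)
[8] flags=0000 CS?F → skip
[9] flags=0000 GE?T → r3=0xb4
[10] flags=0000 LE?F → skip

FIX = (r3, 0xb4)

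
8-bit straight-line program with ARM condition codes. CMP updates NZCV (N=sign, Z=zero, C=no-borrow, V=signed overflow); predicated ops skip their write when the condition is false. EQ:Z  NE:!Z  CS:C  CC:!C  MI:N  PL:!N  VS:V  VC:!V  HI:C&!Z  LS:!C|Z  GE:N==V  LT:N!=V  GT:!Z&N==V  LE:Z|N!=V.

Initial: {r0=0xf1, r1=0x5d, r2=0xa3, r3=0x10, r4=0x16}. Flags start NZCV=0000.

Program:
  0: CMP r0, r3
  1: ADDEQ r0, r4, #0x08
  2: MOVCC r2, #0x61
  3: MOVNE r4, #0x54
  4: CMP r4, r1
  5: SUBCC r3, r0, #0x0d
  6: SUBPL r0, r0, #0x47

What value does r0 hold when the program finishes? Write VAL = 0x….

[0] flags=1010 → (cmp)
[1] flags=1010 EQ?F → skip
[2] flags=1010 CC?F → skip
[3] flags=1010 NE?T → r4=0x54
[4] flags=1000 → (cmp)
[5] flags=1000 CC?T → r3=0xe4
[6] flags=1000 PL?F → skip

VAL = 0xf1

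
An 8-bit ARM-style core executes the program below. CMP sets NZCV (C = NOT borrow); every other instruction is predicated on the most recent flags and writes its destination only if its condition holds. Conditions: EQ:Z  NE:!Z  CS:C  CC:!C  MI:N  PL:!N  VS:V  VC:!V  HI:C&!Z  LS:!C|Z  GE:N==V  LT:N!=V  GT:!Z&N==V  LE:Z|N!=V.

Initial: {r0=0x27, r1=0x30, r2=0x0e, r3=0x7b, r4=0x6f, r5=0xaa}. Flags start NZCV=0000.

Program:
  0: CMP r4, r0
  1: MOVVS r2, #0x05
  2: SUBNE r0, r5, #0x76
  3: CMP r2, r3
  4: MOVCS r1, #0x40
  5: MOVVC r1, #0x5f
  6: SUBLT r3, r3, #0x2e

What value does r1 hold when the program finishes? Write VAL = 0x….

VAL = 0x5f

0: ✓ CMP  NZCV=0010
1: · MOVVS
2: ✓ SUBNE  r0←0x34
3: ✓ CMP  NZCV=1000
4: · MOVCS
5: ✓ MOVVC  r1←0x5f
6: ✓ SUBLT  r3←0x4d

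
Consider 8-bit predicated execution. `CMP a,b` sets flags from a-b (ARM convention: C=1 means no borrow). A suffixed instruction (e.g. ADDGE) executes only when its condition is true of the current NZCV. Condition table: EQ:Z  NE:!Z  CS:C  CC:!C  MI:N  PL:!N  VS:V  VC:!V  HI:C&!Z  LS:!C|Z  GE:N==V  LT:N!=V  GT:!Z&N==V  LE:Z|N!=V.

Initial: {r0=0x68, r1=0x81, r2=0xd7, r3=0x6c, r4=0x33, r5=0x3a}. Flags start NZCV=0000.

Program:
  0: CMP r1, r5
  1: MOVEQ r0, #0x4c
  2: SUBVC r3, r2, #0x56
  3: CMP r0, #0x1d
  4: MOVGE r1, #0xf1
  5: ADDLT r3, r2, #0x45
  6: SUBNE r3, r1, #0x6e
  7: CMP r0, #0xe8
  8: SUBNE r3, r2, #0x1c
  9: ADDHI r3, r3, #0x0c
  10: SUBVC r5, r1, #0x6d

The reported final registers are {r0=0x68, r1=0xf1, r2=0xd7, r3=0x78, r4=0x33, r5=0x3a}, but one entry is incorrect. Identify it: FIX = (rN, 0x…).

FIX = (r3, 0xbb)

0: ✓ CMP  NZCV=0011
1: · MOVEQ
2: · SUBVC
3: ✓ CMP  NZCV=0010
4: ✓ MOVGE  r1←0xf1
5: · ADDLT
6: ✓ SUBNE  r3←0x83
7: ✓ CMP  NZCV=1001
8: ✓ SUBNE  r3←0xbb
9: · ADDHI
10: · SUBVC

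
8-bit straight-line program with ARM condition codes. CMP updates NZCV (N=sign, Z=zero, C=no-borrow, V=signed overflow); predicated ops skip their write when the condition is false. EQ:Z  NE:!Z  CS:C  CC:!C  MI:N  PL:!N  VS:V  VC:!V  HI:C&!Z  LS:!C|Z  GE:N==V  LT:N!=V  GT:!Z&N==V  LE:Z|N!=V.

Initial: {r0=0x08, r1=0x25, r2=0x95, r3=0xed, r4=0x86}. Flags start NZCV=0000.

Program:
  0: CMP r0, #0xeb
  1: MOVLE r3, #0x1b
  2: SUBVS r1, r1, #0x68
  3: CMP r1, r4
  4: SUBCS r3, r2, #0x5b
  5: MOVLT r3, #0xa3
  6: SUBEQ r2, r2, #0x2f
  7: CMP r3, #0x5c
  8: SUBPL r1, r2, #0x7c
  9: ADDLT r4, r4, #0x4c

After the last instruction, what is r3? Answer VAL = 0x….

[0] flags=0000 → (cmp)
[1] flags=0000 LE?F → skip
[2] flags=0000 VS?F → skip
[3] flags=1001 → (cmp)
[4] flags=1001 CS?F → skip
[5] flags=1001 LT?F → skip
[6] flags=1001 EQ?F → skip
[7] flags=1010 → (cmp)
[8] flags=1010 PL?F → skip
[9] flags=1010 LT?T → r4=0xd2

VAL = 0xed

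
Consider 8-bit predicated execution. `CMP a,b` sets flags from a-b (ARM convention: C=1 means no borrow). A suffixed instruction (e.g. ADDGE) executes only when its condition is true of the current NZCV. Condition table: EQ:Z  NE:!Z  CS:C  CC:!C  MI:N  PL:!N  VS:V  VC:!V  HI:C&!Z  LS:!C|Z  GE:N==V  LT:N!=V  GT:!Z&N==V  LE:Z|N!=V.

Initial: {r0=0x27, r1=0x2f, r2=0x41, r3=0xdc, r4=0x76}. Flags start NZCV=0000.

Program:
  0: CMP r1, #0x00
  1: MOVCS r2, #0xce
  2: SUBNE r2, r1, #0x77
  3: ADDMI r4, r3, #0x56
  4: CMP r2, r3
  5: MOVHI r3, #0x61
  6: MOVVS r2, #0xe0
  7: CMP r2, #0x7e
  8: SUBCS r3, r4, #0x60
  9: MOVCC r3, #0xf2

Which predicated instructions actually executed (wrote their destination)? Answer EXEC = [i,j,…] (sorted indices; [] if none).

[0] flags=0010 → (cmp)
[1] flags=0010 CS?T → r2=0xce
[2] flags=0010 NE?T → r2=0xb8
[3] flags=0010 MI?F → skip
[4] flags=1000 → (cmp)
[5] flags=1000 HI?F → skip
[6] flags=1000 VS?F → skip
[7] flags=0011 → (cmp)
[8] flags=0011 CS?T → r3=0x16
[9] flags=0011 CC?F → skip

EXEC = [1,2,8]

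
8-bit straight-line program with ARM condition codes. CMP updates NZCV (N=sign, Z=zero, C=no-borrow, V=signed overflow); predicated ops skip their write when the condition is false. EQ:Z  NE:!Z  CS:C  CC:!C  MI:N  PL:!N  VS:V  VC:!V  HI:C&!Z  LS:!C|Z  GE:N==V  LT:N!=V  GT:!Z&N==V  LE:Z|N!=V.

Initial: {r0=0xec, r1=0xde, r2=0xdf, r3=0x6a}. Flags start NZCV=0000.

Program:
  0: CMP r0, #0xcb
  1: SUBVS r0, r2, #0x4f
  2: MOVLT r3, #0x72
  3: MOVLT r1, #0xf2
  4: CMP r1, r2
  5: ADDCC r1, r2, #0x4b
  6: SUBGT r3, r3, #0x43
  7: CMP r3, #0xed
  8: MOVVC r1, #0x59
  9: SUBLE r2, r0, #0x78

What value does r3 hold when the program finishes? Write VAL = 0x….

[0] flags=0010 → (cmp)
[1] flags=0010 VS?F → skip
[2] flags=0010 LT?F → skip
[3] flags=0010 LT?F → skip
[4] flags=1000 → (cmp)
[5] flags=1000 CC?T → r1=0x2a
[6] flags=1000 GT?F → skip
[7] flags=0000 → (cmp)
[8] flags=0000 VC?T → r1=0x59
[9] flags=0000 LE?F → skip

VAL = 0x6a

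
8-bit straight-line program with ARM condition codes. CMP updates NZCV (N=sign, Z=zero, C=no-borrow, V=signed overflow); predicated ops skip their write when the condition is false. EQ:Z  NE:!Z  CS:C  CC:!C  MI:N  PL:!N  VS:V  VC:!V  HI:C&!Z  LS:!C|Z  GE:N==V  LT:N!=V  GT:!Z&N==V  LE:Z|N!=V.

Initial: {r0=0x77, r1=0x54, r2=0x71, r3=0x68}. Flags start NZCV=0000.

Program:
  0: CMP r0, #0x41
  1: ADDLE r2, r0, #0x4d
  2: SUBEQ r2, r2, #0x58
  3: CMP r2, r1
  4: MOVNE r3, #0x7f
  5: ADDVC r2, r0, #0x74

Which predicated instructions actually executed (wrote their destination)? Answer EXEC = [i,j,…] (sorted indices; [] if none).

0: ✓ CMP  NZCV=0010
1: · ADDLE
2: · SUBEQ
3: ✓ CMP  NZCV=0010
4: ✓ MOVNE  r3←0x7f
5: ✓ ADDVC  r2←0xeb

EXEC = [4,5]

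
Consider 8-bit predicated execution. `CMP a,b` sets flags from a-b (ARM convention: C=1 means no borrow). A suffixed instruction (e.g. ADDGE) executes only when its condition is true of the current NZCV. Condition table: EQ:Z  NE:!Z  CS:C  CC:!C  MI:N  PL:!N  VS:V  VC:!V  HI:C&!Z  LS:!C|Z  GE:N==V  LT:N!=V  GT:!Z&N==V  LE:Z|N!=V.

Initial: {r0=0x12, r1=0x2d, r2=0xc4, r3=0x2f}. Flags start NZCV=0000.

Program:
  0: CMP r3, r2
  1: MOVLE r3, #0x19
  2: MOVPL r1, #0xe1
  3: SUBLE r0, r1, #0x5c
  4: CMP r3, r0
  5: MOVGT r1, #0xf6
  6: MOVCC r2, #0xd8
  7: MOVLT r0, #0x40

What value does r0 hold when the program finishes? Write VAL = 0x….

VAL = 0x12

[0] flags=0000 → (cmp)
[1] flags=0000 LE?F → skip
[2] flags=0000 PL?T → r1=0xe1
[3] flags=0000 LE?F → skip
[4] flags=0010 → (cmp)
[5] flags=0010 GT?T → r1=0xf6
[6] flags=0010 CC?F → skip
[7] flags=0010 LT?F → skip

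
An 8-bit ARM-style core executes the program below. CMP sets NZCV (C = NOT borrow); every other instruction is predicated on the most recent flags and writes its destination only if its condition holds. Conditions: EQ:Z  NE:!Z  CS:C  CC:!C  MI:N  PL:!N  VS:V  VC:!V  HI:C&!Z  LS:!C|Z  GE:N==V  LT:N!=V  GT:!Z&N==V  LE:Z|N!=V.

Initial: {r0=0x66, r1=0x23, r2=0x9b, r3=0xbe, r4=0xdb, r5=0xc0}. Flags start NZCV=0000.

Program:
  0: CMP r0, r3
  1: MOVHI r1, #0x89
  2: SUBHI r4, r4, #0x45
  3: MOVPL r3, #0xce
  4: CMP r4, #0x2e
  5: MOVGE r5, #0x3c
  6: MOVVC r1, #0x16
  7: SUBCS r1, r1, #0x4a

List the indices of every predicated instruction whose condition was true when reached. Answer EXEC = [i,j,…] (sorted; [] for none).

EXEC = [6,7]

0: ✓ CMP  NZCV=1001
1: · MOVHI
2: · SUBHI
3: · MOVPL
4: ✓ CMP  NZCV=1010
5: · MOVGE
6: ✓ MOVVC  r1←0x16
7: ✓ SUBCS  r1←0xcc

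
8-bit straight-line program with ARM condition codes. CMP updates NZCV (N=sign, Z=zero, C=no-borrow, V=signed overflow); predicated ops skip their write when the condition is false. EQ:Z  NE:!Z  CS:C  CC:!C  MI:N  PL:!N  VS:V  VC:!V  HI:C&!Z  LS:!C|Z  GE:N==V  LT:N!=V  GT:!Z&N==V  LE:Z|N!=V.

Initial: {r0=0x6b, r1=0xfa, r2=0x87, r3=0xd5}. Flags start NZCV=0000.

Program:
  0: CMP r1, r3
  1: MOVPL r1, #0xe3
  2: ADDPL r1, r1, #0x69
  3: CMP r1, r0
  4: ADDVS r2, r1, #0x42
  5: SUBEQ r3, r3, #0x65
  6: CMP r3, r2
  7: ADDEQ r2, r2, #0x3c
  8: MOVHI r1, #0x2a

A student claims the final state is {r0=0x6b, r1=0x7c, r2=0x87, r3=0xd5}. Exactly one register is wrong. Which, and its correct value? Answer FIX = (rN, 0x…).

FIX = (r1, 0x2a)

[0] flags=0010 → (cmp)
[1] flags=0010 PL?T → r1=0xe3
[2] flags=0010 PL?T → r1=0x4c
[3] flags=1000 → (cmp)
[4] flags=1000 VS?F → skip
[5] flags=1000 EQ?F → skip
[6] flags=0010 → (cmp)
[7] flags=0010 EQ?F → skip
[8] flags=0010 HI?T → r1=0x2a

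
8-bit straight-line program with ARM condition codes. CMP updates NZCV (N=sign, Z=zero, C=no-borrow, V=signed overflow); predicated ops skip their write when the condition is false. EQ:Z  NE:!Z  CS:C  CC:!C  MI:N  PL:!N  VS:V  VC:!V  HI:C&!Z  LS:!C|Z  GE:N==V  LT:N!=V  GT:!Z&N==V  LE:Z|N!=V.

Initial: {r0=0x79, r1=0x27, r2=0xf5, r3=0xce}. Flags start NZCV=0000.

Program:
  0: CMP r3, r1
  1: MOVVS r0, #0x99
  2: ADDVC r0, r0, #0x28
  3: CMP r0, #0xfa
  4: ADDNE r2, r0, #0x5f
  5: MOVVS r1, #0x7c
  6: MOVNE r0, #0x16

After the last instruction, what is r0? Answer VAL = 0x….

[0] flags=1010 → (cmp)
[1] flags=1010 VS?F → skip
[2] flags=1010 VC?T → r0=0xa1
[3] flags=1000 → (cmp)
[4] flags=1000 NE?T → r2=0x00
[5] flags=1000 VS?F → skip
[6] flags=1000 NE?T → r0=0x16

VAL = 0x16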